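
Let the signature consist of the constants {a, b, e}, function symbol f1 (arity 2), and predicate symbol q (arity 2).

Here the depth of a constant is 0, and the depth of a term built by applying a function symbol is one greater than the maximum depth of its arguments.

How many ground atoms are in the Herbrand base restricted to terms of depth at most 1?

144

First count ground terms of depth ≤ 1.
If N_k denotes the number of depth-≤k ground terms, the 3 constants give N_0 = 3, and each function symbol of arity r contributes N_{k-1}^r new terms at level k: N_k = 3 + N_{k-1}^2.
N_0 = 3
N_1 = 3 + 3^2 = 12
Explicitly: a, b, e, f1(a, a), f1(a, b), f1(a, e), f1(b, a), f1(b, b), f1(b, e), f1(e, a), f1(e, b), f1(e, e).
So |H| = 12.
Ground atoms are formed by filling each argument slot of a predicate with a term from H, so an r-ary predicate gives |H|^r atoms:
  q: 12^2 = 144
Total ground atoms: 144.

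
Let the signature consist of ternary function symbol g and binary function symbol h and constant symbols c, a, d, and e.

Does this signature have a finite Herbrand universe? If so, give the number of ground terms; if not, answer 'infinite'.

The signature has at least one function symbol (g, arity 3) and at least one constant (c).
Iterating g gives infinitely many distinct ground terms: c, g(c, c, c), g(g(c, c, c), g(c, c, c), g(c, c, c)), ...
So the Herbrand universe is infinite.

infinite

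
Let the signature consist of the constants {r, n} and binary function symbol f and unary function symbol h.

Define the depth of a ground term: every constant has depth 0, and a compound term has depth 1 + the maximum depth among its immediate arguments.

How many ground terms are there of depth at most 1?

8

Count level by level. With function symbols f/2, h/1, the terms of depth ≤ k are the 2 constants together with each function applied to depth-≤(k−1) tuples, so N_k = 2 + N_{k-1}^2 + N_{k-1}.
N_0 = 2
N_1 = 2 + 2^2 + 2 = 8
Explicitly: r, n, f(r, r), f(r, n), f(n, r), f(n, n), h(r), h(n).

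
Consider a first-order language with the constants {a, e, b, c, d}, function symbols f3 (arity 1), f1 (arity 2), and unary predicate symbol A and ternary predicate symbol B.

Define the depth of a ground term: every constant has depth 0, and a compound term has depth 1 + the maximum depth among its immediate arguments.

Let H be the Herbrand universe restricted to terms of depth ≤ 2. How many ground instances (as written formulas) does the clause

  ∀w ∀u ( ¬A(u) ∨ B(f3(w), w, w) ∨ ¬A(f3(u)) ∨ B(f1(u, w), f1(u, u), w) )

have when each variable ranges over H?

Ground terms of depth ≤ 2:
  Count level by level. With function symbols f3/1, f1/2, the terms of depth ≤ k are the 5 constants together with each function applied to depth-≤(k−1) tuples, so N_k = 5 + N_{k-1} + N_{k-1}^2.
  N_0 = 5
  N_1 = 5 + 5 + 5^2 = 35
  N_2 = 5 + 35 + 35^2 = 1265
So there are 1265 ground terms available for substitution.
The body mentions every one of the 2 quantified variables; since ground terms form a free algebra, no two substitutions collapse to the same formula.
Number of ground instances = 1265^2 = 1600225.

1600225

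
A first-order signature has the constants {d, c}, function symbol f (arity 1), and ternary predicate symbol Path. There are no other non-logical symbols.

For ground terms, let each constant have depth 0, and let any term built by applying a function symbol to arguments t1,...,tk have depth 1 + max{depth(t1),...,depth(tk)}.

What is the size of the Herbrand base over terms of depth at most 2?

216

First count ground terms of depth ≤ 2.
Count level by level. With function symbols f/1, the terms of depth ≤ k are the 2 constants together with each function applied to depth-≤(k−1) tuples, so N_k = 2 + N_{k-1}.
N_0 = 2
N_1 = 2 + 2 = 4
N_2 = 2 + 4 = 6
So |H| = 6.
A ground atom is a predicate applied to a tuple of terms from H, so the count is the sum over predicates of |H|^arity:
  Path: 6^3 = 216
Total ground atoms: 216.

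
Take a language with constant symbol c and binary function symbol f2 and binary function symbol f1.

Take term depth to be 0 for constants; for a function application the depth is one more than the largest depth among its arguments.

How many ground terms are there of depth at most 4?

1045459

Let N_k count ground terms of depth at most k. Each non-constant term of depth ≤ k is some function symbol applied to depth-≤(k−1) arguments, giving N_k = 1 + N_{k-1}^2 + N_{k-1}^2.
N_0 = 1
N_1 = 1 + 1^2 + 1^2 = 3
N_2 = 1 + 3^2 + 3^2 = 19
N_3 = 1 + 19^2 + 19^2 = 723
N_4 = 1 + 723^2 + 723^2 = 1045459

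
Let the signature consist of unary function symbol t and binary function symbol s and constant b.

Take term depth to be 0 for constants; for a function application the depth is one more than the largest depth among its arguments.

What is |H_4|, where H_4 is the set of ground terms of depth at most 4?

Let N_k count ground terms of depth at most k. Each non-constant term of depth ≤ k is some function symbol applied to depth-≤(k−1) arguments, giving N_k = 1 + N_{k-1} + N_{k-1}^2.
N_0 = 1
N_1 = 1 + 1 + 1^2 = 3
N_2 = 1 + 3 + 3^2 = 13
N_3 = 1 + 13 + 13^2 = 183
N_4 = 1 + 183 + 183^2 = 33673

33673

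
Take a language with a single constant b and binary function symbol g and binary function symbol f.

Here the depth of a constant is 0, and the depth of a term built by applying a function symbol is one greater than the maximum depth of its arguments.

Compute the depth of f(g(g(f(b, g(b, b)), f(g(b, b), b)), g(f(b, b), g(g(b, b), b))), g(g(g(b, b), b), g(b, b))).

depth(g(b, b)) = 1 + max(0, 0) = 1
depth(f(b, g(b, b))) = 1 + max(0, 1) = 2
depth(f(g(b, b), b)) = 1 + max(1, 0) = 2
depth(g(f(b, g(b, b)), f(g(b, b), b))) = 1 + max(2, 2) = 3
depth(f(b, b)) = 1 + max(0, 0) = 1
depth(g(g(b, b), b)) = 1 + max(1, 0) = 2
depth(g(f(b, b), g(g(b, b), b))) = 1 + max(1, 2) = 3
depth(g(g(f(b, g(b, b)), f(g(b, b), b)), g(f(b, b), g(g(b, b), b)))) = 1 + max(3, 3) = 4
depth(g(g(g(b, b), b), g(b, b))) = 1 + max(2, 1) = 3
depth(f(g(g(f(b, g(b, b)), f(g(b, b), b)), g(f(b, b), g(g(b, b), b))), g(g(g(b, b), b), g(b, b)))) = 1 + max(4, 3) = 5

5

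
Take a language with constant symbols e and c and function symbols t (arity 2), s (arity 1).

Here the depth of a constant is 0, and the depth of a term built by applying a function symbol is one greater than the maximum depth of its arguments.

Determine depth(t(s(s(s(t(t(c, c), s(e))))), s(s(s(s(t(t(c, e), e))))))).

7

depth(t(c, c)) = 1 + max(0, 0) = 1
depth(s(e)) = 1 + depth(e) = 1 + 0 = 1
depth(t(t(c, c), s(e))) = 1 + max(1, 1) = 2
depth(s(t(t(c, c), s(e)))) = 1 + depth(t(t(c, c), s(e))) = 1 + 2 = 3
depth(s(s(t(t(c, c), s(e))))) = 1 + depth(s(t(t(c, c), s(e)))) = 1 + 3 = 4
depth(s(s(s(t(t(c, c), s(e)))))) = 1 + depth(s(s(t(t(c, c), s(e))))) = 1 + 4 = 5
depth(t(c, e)) = 1 + max(0, 0) = 1
depth(t(t(c, e), e)) = 1 + max(1, 0) = 2
depth(s(t(t(c, e), e))) = 1 + depth(t(t(c, e), e)) = 1 + 2 = 3
depth(s(s(t(t(c, e), e)))) = 1 + depth(s(t(t(c, e), e))) = 1 + 3 = 4
depth(s(s(s(t(t(c, e), e))))) = 1 + depth(s(s(t(t(c, e), e)))) = 1 + 4 = 5
depth(s(s(s(s(t(t(c, e), e)))))) = 1 + depth(s(s(s(t(t(c, e), e))))) = 1 + 5 = 6
depth(t(s(s(s(t(t(c, c), s(e))))), s(s(s(s(t(t(c, e), e))))))) = 1 + max(5, 6) = 7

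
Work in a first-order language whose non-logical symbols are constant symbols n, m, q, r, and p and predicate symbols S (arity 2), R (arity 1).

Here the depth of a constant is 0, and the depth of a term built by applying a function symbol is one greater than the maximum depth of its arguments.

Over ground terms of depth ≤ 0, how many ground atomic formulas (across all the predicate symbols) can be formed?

First count ground terms of depth ≤ 0.
With no function symbols every ground term is a constant, so there are exactly 5 ground terms at every depth bound.
N_0 = 5
Explicitly: n, m, q, r, p.
So |H| = 5.
A ground atom is a predicate applied to a tuple of terms from H, so the count is the sum over predicates of |H|^arity:
  S: 5^2 = 25;  R: 5
Total ground atoms: 25 + 5 = 30.

30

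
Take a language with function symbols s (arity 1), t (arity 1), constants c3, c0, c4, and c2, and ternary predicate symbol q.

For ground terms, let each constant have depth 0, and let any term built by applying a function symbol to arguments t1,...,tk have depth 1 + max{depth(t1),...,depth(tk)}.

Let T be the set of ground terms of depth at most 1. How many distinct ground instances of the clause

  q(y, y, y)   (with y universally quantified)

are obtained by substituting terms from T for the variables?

Ground terms of depth ≤ 1:
  Let N_k = |{terms of depth ≤ k}|. Then N_0 = 4 and N_k = 4 + N_{k-1} + N_{k-1} for k ≥ 1 (one summand per function symbol, arity giving the exponent).
  N_0 = 4
  N_1 = 4 + 4 + 4 = 12
  Explicitly: c3, c0, c4, c2, s(c3), s(c0), s(c4), s(c2), t(c3), t(c0), t(c4), t(c2).
So there are 12 ground terms available for substitution.
There is 1 variable to instantiate (y),  occurring in at least one literal, so different choices give different ground instances.
Number of ground instances = 12.

12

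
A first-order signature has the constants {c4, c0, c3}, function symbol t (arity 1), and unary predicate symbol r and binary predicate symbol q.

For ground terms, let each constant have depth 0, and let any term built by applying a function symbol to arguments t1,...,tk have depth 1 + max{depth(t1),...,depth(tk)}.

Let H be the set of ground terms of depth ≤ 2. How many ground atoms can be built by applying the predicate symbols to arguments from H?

90

First count ground terms of depth ≤ 2.
Let N_k count ground terms of depth at most k. Each non-constant term of depth ≤ k is some function symbol applied to depth-≤(k−1) arguments, giving N_k = 3 + N_{k-1}.
N_0 = 3
N_1 = 3 + 3 = 6
N_2 = 3 + 6 = 9
So |H| = 9.
Ground atoms are formed by filling each argument slot of a predicate with a term from H, so an r-ary predicate gives |H|^r atoms:
  r: 9;  q: 9^2 = 81
Total ground atoms: 9 + 81 = 90.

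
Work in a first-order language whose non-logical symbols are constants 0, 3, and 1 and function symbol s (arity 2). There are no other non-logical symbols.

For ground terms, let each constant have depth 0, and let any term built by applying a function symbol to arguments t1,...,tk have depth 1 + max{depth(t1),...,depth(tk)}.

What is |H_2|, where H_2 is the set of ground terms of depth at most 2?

147

Count level by level. With function symbols s/2, the terms of depth ≤ k are the 3 constants together with each function applied to depth-≤(k−1) tuples, so N_k = 3 + N_{k-1}^2.
N_0 = 3
N_1 = 3 + 3^2 = 12
N_2 = 3 + 12^2 = 147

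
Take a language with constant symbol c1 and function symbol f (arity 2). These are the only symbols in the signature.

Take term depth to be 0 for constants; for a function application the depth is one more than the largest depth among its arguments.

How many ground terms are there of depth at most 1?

If N_k denotes the number of depth-≤k ground terms, the 1 constant gives N_0 = 1, and each function symbol of arity r contributes N_{k-1}^r new terms at level k: N_k = 1 + N_{k-1}^2.
N_0 = 1
N_1 = 1 + 1^2 = 2

2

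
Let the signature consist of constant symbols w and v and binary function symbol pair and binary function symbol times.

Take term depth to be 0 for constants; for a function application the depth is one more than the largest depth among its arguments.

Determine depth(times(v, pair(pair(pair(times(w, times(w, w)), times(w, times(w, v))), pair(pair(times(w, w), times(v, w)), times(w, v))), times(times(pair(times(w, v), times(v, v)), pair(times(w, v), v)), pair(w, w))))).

depth(times(w, w)) = 1 + max(0, 0) = 1
depth(times(w, times(w, w))) = 1 + max(0, 1) = 2
depth(times(w, v)) = 1 + max(0, 0) = 1
depth(times(w, times(w, v))) = 1 + max(0, 1) = 2
depth(pair(times(w, times(w, w)), times(w, times(w, v)))) = 1 + max(2, 2) = 3
depth(times(v, w)) = 1 + max(0, 0) = 1
depth(pair(times(w, w), times(v, w))) = 1 + max(1, 1) = 2
depth(pair(pair(times(w, w), times(v, w)), times(w, v))) = 1 + max(2, 1) = 3
depth(pair(pair(times(w, times(w, w)), times(w, times(w, v))), pair(pair(times(w, w), times(v, w)), times(w, v)))) = 1 + max(3, 3) = 4
depth(times(v, v)) = 1 + max(0, 0) = 1
depth(pair(times(w, v), times(v, v))) = 1 + max(1, 1) = 2
depth(pair(times(w, v), v)) = 1 + max(1, 0) = 2
depth(times(pair(times(w, v), times(v, v)), pair(times(w, v), v))) = 1 + max(2, 2) = 3
depth(pair(w, w)) = 1 + max(0, 0) = 1
depth(times(times(pair(times(w, v), times(v, v)), pair(times(w, v), v)), pair(w, w))) = 1 + max(3, 1) = 4
depth(pair(pair(pair(times(w, times(w, w)), times(w, times(w, v))), pair(pair(times(w, w), times(v, w)), times(w, v))), times(times(pair(times(w, v), times(v, v)), pair(times(w, v), v)), pair(w, w)))) = 1 + max(4, 4) = 5
depth(times(v, pair(pair(pair(times(w, times(w, w)), times(w, times(w, v))), pair(pair(times(w, w), times(v, w)), times(w, v))), times(times(pair(times(w, v), times(v, v)), pair(times(w, v), v)), pair(w, w))))) = 1 + max(0, 5) = 6

6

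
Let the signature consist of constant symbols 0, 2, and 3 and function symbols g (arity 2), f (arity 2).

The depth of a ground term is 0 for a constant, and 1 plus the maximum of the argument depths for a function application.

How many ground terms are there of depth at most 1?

21

Write N_k for the number of ground terms of depth ≤ k. A term of depth ≤ k is either a constant or a function symbol applied to arguments of depth ≤ k−1, so N_k = 3 + N_{k-1}^2 + N_{k-1}^2.
N_0 = 3
N_1 = 3 + 3^2 + 3^2 = 21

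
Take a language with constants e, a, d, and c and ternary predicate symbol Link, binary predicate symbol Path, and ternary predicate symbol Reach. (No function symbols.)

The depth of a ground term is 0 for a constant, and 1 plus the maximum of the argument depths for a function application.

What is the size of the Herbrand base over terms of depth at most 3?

144

First count ground terms of depth ≤ 3.
With no function symbols every ground term is a constant, so there are exactly 4 ground terms at every depth bound.
N_0 = 4
N_1 = 4
N_2 = 4
N_3 = 4
So |H| = 4.
For each predicate symbol, the number of ground atoms is |H| raised to its arity; summing:
  Link: 4^3 = 64;  Path: 4^2 = 16;  Reach: 4^3 = 64
Total ground atoms: 64 + 16 + 64 = 144.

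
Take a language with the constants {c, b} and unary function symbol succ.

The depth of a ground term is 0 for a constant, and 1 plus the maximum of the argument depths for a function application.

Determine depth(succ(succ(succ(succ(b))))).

4

depth(succ(b)) = 1 + depth(b) = 1 + 0 = 1
depth(succ(succ(b))) = 1 + depth(succ(b)) = 1 + 1 = 2
depth(succ(succ(succ(b)))) = 1 + depth(succ(succ(b))) = 1 + 2 = 3
depth(succ(succ(succ(succ(b))))) = 1 + depth(succ(succ(succ(b)))) = 1 + 3 = 4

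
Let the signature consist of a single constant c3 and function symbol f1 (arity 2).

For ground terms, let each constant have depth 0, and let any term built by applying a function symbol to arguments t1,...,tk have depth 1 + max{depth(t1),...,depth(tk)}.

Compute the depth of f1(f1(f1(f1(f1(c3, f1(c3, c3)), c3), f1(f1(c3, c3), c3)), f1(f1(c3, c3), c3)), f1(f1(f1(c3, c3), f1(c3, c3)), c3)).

depth(f1(c3, c3)) = 1 + max(0, 0) = 1
depth(f1(c3, f1(c3, c3))) = 1 + max(0, 1) = 2
depth(f1(f1(c3, f1(c3, c3)), c3)) = 1 + max(2, 0) = 3
depth(f1(f1(c3, c3), c3)) = 1 + max(1, 0) = 2
depth(f1(f1(f1(c3, f1(c3, c3)), c3), f1(f1(c3, c3), c3))) = 1 + max(3, 2) = 4
depth(f1(f1(f1(f1(c3, f1(c3, c3)), c3), f1(f1(c3, c3), c3)), f1(f1(c3, c3), c3))) = 1 + max(4, 2) = 5
depth(f1(f1(c3, c3), f1(c3, c3))) = 1 + max(1, 1) = 2
depth(f1(f1(f1(c3, c3), f1(c3, c3)), c3)) = 1 + max(2, 0) = 3
depth(f1(f1(f1(f1(f1(c3, f1(c3, c3)), c3), f1(f1(c3, c3), c3)), f1(f1(c3, c3), c3)), f1(f1(f1(c3, c3), f1(c3, c3)), c3))) = 1 + max(5, 3) = 6

6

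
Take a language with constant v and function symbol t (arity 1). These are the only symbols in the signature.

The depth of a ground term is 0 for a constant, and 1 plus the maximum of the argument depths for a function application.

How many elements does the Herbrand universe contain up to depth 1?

2

Let N_k = |{terms of depth ≤ k}|. Then N_0 = 1 and N_k = 1 + N_{k-1} for k ≥ 1 (one summand per function symbol, arity giving the exponent).
N_0 = 1
N_1 = 1 + 1 = 2
Explicitly: v, t(v).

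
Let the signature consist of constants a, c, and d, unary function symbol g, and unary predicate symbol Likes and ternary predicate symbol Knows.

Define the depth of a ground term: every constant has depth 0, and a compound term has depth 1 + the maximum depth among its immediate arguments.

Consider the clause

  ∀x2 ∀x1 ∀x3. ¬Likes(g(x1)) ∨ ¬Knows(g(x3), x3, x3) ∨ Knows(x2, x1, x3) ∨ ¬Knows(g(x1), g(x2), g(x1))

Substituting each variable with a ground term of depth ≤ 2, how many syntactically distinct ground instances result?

Ground terms of depth ≤ 2:
  Write N_k for the number of ground terms of depth ≤ k. A term of depth ≤ k is either a constant or a function symbol applied to arguments of depth ≤ k−1, so N_k = 3 + N_{k-1}.
  N_0 = 3
  N_1 = 3 + 3 = 6
  N_2 = 3 + 6 = 9
  Explicitly: a, c, d, g(a), g(c), g(d), g(g(a)), g(g(c)), g(g(d)).
So there are 9 ground terms available for substitution.
Each of x2, x1, x3 ranges independently over the available ground terms, and distinct assignments produce distinct instances.
Number of ground instances = 9^3 = 729.

729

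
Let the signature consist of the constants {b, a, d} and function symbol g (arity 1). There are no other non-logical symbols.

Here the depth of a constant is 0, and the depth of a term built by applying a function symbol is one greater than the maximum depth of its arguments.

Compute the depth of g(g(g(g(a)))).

depth(g(a)) = 1 + depth(a) = 1 + 0 = 1
depth(g(g(a))) = 1 + depth(g(a)) = 1 + 1 = 2
depth(g(g(g(a)))) = 1 + depth(g(g(a))) = 1 + 2 = 3
depth(g(g(g(g(a))))) = 1 + depth(g(g(g(a)))) = 1 + 3 = 4

4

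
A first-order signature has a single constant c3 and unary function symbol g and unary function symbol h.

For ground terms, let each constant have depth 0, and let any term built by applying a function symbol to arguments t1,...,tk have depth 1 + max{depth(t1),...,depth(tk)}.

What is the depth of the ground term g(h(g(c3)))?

depth(g(c3)) = 1 + depth(c3) = 1 + 0 = 1
depth(h(g(c3))) = 1 + depth(g(c3)) = 1 + 1 = 2
depth(g(h(g(c3)))) = 1 + depth(h(g(c3))) = 1 + 2 = 3

3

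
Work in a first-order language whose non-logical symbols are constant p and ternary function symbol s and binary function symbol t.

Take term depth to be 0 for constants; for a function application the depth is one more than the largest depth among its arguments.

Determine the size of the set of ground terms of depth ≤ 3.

52023

Write N_k for the number of ground terms of depth ≤ k. A term of depth ≤ k is either a constant or a function symbol applied to arguments of depth ≤ k−1, so N_k = 1 + N_{k-1}^3 + N_{k-1}^2.
N_0 = 1
N_1 = 1 + 1^3 + 1^2 = 3
N_2 = 1 + 3^3 + 3^2 = 37
N_3 = 1 + 37^3 + 37^2 = 52023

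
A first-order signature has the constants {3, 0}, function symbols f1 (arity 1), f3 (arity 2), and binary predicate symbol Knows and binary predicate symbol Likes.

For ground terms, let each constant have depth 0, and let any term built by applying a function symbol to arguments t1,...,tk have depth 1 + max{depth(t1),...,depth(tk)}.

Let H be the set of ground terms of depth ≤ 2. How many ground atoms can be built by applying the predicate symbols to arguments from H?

10952

First count ground terms of depth ≤ 2.
Write N_k for the number of ground terms of depth ≤ k. A term of depth ≤ k is either a constant or a function symbol applied to arguments of depth ≤ k−1, so N_k = 2 + N_{k-1} + N_{k-1}^2.
N_0 = 2
N_1 = 2 + 2 + 2^2 = 8
N_2 = 2 + 8 + 8^2 = 74
So |H| = 74.
Ground atoms are formed by filling each argument slot of a predicate with a term from H, so an r-ary predicate gives |H|^r atoms:
  Knows: 74^2 = 5476;  Likes: 74^2 = 5476
Total ground atoms: 5476 + 5476 = 10952.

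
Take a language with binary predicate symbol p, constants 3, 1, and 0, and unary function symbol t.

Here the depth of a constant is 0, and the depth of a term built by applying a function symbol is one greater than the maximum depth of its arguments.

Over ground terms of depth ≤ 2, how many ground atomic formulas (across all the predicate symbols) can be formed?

First count ground terms of depth ≤ 2.
Let N_k count ground terms of depth at most k. Each non-constant term of depth ≤ k is some function symbol applied to depth-≤(k−1) arguments, giving N_k = 3 + N_{k-1}.
N_0 = 3
N_1 = 3 + 3 = 6
N_2 = 3 + 6 = 9
So |H| = 9.
Each predicate of arity r yields |H|^r ground atoms (one per choice of an r-tuple from H):
  p: 9^2 = 81
Total ground atoms: 81.

81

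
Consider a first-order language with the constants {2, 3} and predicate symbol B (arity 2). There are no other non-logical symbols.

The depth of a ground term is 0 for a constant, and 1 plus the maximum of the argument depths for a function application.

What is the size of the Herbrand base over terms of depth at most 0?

First count ground terms of depth ≤ 0.
With no function symbols every ground term is a constant, so there are exactly 2 ground terms at every depth bound.
N_0 = 2
Explicitly: 2, 3.
So |H| = 2.
A ground atom is a predicate applied to a tuple of terms from H, so the count is the sum over predicates of |H|^arity:
  B: 2^2 = 4
Total ground atoms: 4.

4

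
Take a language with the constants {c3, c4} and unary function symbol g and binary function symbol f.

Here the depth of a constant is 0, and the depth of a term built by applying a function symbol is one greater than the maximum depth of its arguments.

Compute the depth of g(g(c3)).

2

depth(g(c3)) = 1 + depth(c3) = 1 + 0 = 1
depth(g(g(c3))) = 1 + depth(g(c3)) = 1 + 1 = 2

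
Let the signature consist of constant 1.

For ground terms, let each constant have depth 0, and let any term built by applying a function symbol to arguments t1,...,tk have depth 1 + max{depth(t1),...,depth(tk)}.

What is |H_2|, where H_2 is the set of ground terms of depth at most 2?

1

With no function symbols every ground term is a constant, so there is exactly 1 ground term at every depth bound.
N_0 = 1
N_1 = 1
N_2 = 1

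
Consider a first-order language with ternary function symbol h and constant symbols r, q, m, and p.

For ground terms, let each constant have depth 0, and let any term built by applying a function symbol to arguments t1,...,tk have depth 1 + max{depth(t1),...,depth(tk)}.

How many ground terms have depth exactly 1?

Write N_k for the number of ground terms of depth ≤ k. A term of depth ≤ k is either a constant or a function symbol applied to arguments of depth ≤ k−1, so N_k = 4 + N_{k-1}^3.
N_0 = 4
N_1 = 4 + 4^3 = 68
Terms of depth exactly 1: N_1 − N_0 = 68 − 4 = 64.

64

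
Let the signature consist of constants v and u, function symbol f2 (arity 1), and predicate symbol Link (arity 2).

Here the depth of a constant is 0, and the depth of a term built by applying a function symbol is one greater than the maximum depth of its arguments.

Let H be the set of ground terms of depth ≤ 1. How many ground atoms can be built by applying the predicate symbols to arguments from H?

First count ground terms of depth ≤ 1.
Let N_k count ground terms of depth at most k. Each non-constant term of depth ≤ k is some function symbol applied to depth-≤(k−1) arguments, giving N_k = 2 + N_{k-1}.
N_0 = 2
N_1 = 2 + 2 = 4
Explicitly: v, u, f2(v), f2(u).
So |H| = 4.
Ground atoms are formed by filling each argument slot of a predicate with a term from H, so an r-ary predicate gives |H|^r atoms:
  Link: 4^2 = 16
Total ground atoms: 16.

16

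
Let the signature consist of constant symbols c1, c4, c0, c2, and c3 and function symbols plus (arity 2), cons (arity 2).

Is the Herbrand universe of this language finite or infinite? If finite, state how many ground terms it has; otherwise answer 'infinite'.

The signature has at least one function symbol (plus, arity 2) and at least one constant (c1).
Iterating plus gives infinitely many distinct ground terms: c1, plus(c1, c1), plus(plus(c1, c1), plus(c1, c1)), ...
So the Herbrand universe is infinite.

infinite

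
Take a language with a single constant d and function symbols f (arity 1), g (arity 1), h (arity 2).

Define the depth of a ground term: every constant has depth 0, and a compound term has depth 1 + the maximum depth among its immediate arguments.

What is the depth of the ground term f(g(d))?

2

depth(g(d)) = 1 + depth(d) = 1 + 0 = 1
depth(f(g(d))) = 1 + depth(g(d)) = 1 + 1 = 2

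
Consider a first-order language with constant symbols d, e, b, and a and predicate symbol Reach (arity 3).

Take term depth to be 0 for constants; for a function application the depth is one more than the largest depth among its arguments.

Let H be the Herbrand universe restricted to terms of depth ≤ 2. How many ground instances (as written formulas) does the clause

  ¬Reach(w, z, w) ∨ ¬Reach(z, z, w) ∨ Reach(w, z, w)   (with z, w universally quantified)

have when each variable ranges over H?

16

Ground terms of depth ≤ 2:
  With no function symbols every ground term is a constant, so there are exactly 4 ground terms at every depth bound.
  N_0 = 4
  N_1 = 4
  N_2 = 4
So there are 4 ground terms available for substitution.
There are 2 variables to instantiate (z, w), each occurring in at least one literal, so different choices give different ground instances.
Number of ground instances = 4^2 = 16.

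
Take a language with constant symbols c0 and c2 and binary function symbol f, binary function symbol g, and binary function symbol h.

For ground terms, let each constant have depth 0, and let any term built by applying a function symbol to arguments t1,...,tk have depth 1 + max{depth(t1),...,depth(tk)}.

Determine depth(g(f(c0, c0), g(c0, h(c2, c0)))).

3

depth(f(c0, c0)) = 1 + max(0, 0) = 1
depth(h(c2, c0)) = 1 + max(0, 0) = 1
depth(g(c0, h(c2, c0))) = 1 + max(0, 1) = 2
depth(g(f(c0, c0), g(c0, h(c2, c0)))) = 1 + max(1, 2) = 3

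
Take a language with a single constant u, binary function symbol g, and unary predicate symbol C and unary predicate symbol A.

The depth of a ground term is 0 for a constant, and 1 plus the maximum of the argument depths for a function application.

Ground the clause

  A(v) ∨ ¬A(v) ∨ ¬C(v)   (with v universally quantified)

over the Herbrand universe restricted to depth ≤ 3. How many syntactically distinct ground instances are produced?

26

Ground terms of depth ≤ 3:
  Let N_k count ground terms of depth at most k. Each non-constant term of depth ≤ k is some function symbol applied to depth-≤(k−1) arguments, giving N_k = 1 + N_{k-1}^2.
  N_0 = 1
  N_1 = 1 + 1^2 = 2
  N_2 = 1 + 2^2 = 5
  N_3 = 1 + 5^2 = 26
So there are 26 ground terms available for substitution.
There is 1 variable to instantiate (v),  occurring in at least one literal, so different choices give different ground instances.
Number of ground instances = 26.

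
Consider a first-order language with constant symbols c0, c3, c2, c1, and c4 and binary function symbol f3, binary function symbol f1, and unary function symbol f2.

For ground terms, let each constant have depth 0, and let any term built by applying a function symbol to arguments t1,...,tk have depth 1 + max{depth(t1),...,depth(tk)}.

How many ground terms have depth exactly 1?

Count level by level. With function symbols f3/2, f1/2, f2/1, the terms of depth ≤ k are the 5 constants together with each function applied to depth-≤(k−1) tuples, so N_k = 5 + N_{k-1}^2 + N_{k-1}^2 + N_{k-1}.
N_0 = 5
N_1 = 5 + 5^2 + 5^2 + 5 = 60
Terms of depth exactly 1: N_1 − N_0 = 60 − 5 = 55.

55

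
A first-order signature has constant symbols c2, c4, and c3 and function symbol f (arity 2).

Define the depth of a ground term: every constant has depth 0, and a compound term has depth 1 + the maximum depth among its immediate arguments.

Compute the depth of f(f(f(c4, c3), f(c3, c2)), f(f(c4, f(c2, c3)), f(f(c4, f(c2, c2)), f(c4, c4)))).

5

depth(f(c4, c3)) = 1 + max(0, 0) = 1
depth(f(c3, c2)) = 1 + max(0, 0) = 1
depth(f(f(c4, c3), f(c3, c2))) = 1 + max(1, 1) = 2
depth(f(c2, c3)) = 1 + max(0, 0) = 1
depth(f(c4, f(c2, c3))) = 1 + max(0, 1) = 2
depth(f(c2, c2)) = 1 + max(0, 0) = 1
depth(f(c4, f(c2, c2))) = 1 + max(0, 1) = 2
depth(f(c4, c4)) = 1 + max(0, 0) = 1
depth(f(f(c4, f(c2, c2)), f(c4, c4))) = 1 + max(2, 1) = 3
depth(f(f(c4, f(c2, c3)), f(f(c4, f(c2, c2)), f(c4, c4)))) = 1 + max(2, 3) = 4
depth(f(f(f(c4, c3), f(c3, c2)), f(f(c4, f(c2, c3)), f(f(c4, f(c2, c2)), f(c4, c4))))) = 1 + max(2, 4) = 5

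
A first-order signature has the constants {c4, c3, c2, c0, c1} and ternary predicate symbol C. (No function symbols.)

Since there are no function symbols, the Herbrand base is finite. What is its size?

With no function symbols, the Herbrand universe is just the 5 constants.
Ground atoms per predicate: C: 5^3 = 125.
Herbrand base size = 125 = 125.

125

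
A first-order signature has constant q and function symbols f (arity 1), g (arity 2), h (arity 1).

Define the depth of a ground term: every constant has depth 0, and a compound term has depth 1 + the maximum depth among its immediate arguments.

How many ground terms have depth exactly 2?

Count level by level. With function symbols f/1, g/2, h/1, the terms of depth ≤ k are the 1 constant together with each function applied to depth-≤(k−1) tuples, so N_k = 1 + N_{k-1} + N_{k-1}^2 + N_{k-1}.
N_0 = 1
N_1 = 1 + 1 + 1^2 + 1 = 4
N_2 = 1 + 4 + 4^2 + 4 = 25
Terms of depth exactly 2: N_2 − N_1 = 25 − 4 = 21.

21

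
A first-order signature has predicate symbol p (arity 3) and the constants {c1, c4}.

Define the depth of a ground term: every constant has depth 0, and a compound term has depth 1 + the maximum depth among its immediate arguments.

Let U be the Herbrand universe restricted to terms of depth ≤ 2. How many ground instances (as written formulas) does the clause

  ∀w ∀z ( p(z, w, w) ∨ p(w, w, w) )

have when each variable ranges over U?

4

Ground terms of depth ≤ 2:
  With no function symbols every ground term is a constant, so there are exactly 2 ground terms at every depth bound.
  N_0 = 2
  N_1 = 2
  N_2 = 2
  Explicitly: c1, c4.
So there are 2 ground terms available for substitution.
The body mentions every one of the 2 quantified variables; since ground terms form a free algebra, no two substitutions collapse to the same formula.
Number of ground instances = 2^2 = 4.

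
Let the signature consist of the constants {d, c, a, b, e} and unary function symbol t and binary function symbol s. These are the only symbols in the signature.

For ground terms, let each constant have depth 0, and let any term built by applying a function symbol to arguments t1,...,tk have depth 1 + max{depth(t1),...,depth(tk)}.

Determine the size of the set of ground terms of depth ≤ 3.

1601495

If N_k denotes the number of depth-≤k ground terms, the 5 constants give N_0 = 5, and each function symbol of arity r contributes N_{k-1}^r new terms at level k: N_k = 5 + N_{k-1} + N_{k-1}^2.
N_0 = 5
N_1 = 5 + 5 + 5^2 = 35
N_2 = 5 + 35 + 35^2 = 1265
N_3 = 5 + 1265 + 1265^2 = 1601495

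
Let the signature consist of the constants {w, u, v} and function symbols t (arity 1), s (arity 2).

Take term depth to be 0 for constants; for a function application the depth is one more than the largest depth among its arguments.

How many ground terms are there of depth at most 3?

59295

If N_k denotes the number of depth-≤k ground terms, the 3 constants give N_0 = 3, and each function symbol of arity r contributes N_{k-1}^r new terms at level k: N_k = 3 + N_{k-1} + N_{k-1}^2.
N_0 = 3
N_1 = 3 + 3 + 3^2 = 15
N_2 = 3 + 15 + 15^2 = 243
N_3 = 3 + 243 + 243^2 = 59295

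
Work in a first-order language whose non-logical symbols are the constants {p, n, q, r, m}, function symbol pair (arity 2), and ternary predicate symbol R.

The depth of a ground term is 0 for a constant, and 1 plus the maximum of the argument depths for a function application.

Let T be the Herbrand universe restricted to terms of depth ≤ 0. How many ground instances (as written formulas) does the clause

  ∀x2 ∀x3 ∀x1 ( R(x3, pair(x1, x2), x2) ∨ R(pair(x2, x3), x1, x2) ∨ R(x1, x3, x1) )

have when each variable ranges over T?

Ground terms of depth ≤ 0:
  Let N_k = |{terms of depth ≤ k}|. Then N_0 = 5 and N_k = 5 + N_{k-1}^2 for k ≥ 1 (one summand per function symbol, arity giving the exponent).
  N_0 = 5
  Explicitly: p, n, q, r, m.
So there are 5 ground terms available for substitution.
The body mentions every one of the 3 quantified variables; since ground terms form a free algebra, no two substitutions collapse to the same formula.
Number of ground instances = 5^3 = 125.

125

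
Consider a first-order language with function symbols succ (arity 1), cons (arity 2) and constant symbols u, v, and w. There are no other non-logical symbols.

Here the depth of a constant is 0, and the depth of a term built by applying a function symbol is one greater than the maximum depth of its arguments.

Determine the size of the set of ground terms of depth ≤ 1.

Let N_k = |{terms of depth ≤ k}|. Then N_0 = 3 and N_k = 3 + N_{k-1} + N_{k-1}^2 for k ≥ 1 (one summand per function symbol, arity giving the exponent).
N_0 = 3
N_1 = 3 + 3 + 3^2 = 15

15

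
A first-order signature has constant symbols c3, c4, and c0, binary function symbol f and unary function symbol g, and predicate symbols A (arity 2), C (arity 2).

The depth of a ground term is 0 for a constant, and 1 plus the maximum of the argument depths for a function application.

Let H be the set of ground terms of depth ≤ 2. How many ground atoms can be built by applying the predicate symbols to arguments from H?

First count ground terms of depth ≤ 2.
Count level by level. With function symbols f/2, g/1, the terms of depth ≤ k are the 3 constants together with each function applied to depth-≤(k−1) tuples, so N_k = 3 + N_{k-1}^2 + N_{k-1}.
N_0 = 3
N_1 = 3 + 3^2 + 3 = 15
N_2 = 3 + 15^2 + 15 = 243
So |H| = 243.
Each predicate of arity r yields |H|^r ground atoms (one per choice of an r-tuple from H):
  A: 243^2 = 59049;  C: 243^2 = 59049
Total ground atoms: 59049 + 59049 = 118098.

118098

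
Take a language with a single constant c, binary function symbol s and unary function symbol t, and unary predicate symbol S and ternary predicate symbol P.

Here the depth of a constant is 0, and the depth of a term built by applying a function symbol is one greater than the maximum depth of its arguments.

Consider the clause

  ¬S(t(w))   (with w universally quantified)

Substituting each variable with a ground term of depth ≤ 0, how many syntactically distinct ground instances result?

Ground terms of depth ≤ 0:
  Count level by level. With function symbols s/2, t/1, the terms of depth ≤ k are the 1 constant together with each function applied to depth-≤(k−1) tuples, so N_k = 1 + N_{k-1}^2 + N_{k-1}.
  N_0 = 1
  Explicitly: c.
So there is exactly 1 ground term available for substitution.
There is 1 variable to instantiate (w),  occurring in at least one literal, so different choices give different ground instances.
Number of ground instances = 1.

1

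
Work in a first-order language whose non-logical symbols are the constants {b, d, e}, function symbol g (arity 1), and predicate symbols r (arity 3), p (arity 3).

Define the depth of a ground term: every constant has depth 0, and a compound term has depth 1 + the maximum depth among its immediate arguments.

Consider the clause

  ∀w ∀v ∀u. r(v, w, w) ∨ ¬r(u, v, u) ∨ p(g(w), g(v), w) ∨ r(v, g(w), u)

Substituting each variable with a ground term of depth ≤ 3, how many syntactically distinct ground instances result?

1728

Ground terms of depth ≤ 3:
  If N_k denotes the number of depth-≤k ground terms, the 3 constants give N_0 = 3, and each function symbol of arity r contributes N_{k-1}^r new terms at level k: N_k = 3 + N_{k-1}.
  N_0 = 3
  N_1 = 3 + 3 = 6
  N_2 = 3 + 6 = 9
  N_3 = 3 + 9 = 12
  Explicitly: b, d, e, g(b), g(d), g(e), g(g(b)), g(g(d)), g(g(e)), g(g(g(b))), g(g(g(d))), g(g(g(e))).
So there are 12 ground terms available for substitution.
There are 3 variables to instantiate (w, v, u), each occurring in at least one literal, so different choices give different ground instances.
Number of ground instances = 12^3 = 1728.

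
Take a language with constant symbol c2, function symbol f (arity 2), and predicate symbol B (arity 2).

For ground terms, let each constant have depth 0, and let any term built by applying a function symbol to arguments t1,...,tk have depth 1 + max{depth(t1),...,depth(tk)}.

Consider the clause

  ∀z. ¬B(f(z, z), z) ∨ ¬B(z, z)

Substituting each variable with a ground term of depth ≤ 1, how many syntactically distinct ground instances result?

2

Ground terms of depth ≤ 1:
  Write N_k for the number of ground terms of depth ≤ k. A term of depth ≤ k is either a constant or a function symbol applied to arguments of depth ≤ k−1, so N_k = 1 + N_{k-1}^2.
  N_0 = 1
  N_1 = 1 + 1^2 = 2
So there are 2 ground terms available for substitution.
The body mentions the single quantified variable z; since ground terms form a free algebra, no two substitutions collapse to the same formula.
Number of ground instances = 2.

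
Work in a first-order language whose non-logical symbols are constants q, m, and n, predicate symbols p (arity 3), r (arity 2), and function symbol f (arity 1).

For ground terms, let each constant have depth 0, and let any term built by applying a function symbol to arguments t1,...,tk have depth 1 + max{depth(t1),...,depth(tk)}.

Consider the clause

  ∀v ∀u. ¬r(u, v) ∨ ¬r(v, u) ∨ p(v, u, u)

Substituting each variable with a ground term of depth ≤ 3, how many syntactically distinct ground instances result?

Ground terms of depth ≤ 3:
  Count level by level. With function symbols f/1, the terms of depth ≤ k are the 3 constants together with each function applied to depth-≤(k−1) tuples, so N_k = 3 + N_{k-1}.
  N_0 = 3
  N_1 = 3 + 3 = 6
  N_2 = 3 + 6 = 9
  N_3 = 3 + 9 = 12
  Explicitly: q, m, n, f(q), f(m), f(n), f(f(q)), f(f(m)), f(f(n)), f(f(f(q))), f(f(f(m))), f(f(f(n))).
So there are 12 ground terms available for substitution.
There are 2 variables to instantiate (v, u), each occurring in at least one literal, so different choices give different ground instances.
Number of ground instances = 12^2 = 144.

144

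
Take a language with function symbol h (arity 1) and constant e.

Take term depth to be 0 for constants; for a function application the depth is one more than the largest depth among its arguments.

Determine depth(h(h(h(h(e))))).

4

depth(h(e)) = 1 + depth(e) = 1 + 0 = 1
depth(h(h(e))) = 1 + depth(h(e)) = 1 + 1 = 2
depth(h(h(h(e)))) = 1 + depth(h(h(e))) = 1 + 2 = 3
depth(h(h(h(h(e))))) = 1 + depth(h(h(h(e)))) = 1 + 3 = 4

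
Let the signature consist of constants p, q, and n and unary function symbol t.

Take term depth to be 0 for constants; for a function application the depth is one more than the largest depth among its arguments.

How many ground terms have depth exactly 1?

Let N_k = |{terms of depth ≤ k}|. Then N_0 = 3 and N_k = 3 + N_{k-1} for k ≥ 1 (one summand per function symbol, arity giving the exponent).
N_0 = 3
N_1 = 3 + 3 = 6
Terms of depth exactly 1: N_1 − N_0 = 6 − 3 = 3.

3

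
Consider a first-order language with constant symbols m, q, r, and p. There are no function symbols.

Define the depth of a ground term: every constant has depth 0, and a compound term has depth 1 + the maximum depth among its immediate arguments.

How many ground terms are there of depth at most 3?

With no function symbols every ground term is a constant, so there are exactly 4 ground terms at every depth bound.
N_0 = 4
N_1 = 4
N_2 = 4
N_3 = 4
Explicitly: m, q, r, p.

4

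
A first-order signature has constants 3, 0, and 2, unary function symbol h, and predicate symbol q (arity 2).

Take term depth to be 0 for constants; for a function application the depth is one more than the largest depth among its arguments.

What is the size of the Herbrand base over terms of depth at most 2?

81

First count ground terms of depth ≤ 2.
If N_k denotes the number of depth-≤k ground terms, the 3 constants give N_0 = 3, and each function symbol of arity r contributes N_{k-1}^r new terms at level k: N_k = 3 + N_{k-1}.
N_0 = 3
N_1 = 3 + 3 = 6
N_2 = 3 + 6 = 9
So |H| = 9.
For each predicate symbol, the number of ground atoms is |H| raised to its arity; summing:
  q: 9^2 = 81
Total ground atoms: 81.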